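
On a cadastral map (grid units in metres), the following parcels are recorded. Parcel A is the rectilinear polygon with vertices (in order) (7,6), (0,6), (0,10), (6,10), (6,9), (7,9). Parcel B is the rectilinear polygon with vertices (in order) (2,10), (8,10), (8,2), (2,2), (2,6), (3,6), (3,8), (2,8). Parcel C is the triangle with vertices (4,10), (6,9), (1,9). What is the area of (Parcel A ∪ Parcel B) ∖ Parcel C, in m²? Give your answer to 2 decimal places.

53.50

|Parcel A ∪ Parcel B| = 56.
|(Parcel A ∪ Parcel B) ∩ Parcel C| = 2.5.
|(Parcel A ∪ Parcel B) ∖ Parcel C| = 56 − 2.5 = 53.50.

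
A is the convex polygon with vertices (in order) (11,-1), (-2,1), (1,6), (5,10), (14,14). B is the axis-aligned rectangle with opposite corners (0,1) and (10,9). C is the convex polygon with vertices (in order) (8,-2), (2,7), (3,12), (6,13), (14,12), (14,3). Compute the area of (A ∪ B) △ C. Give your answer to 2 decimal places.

73.17

|A ∪ B| = 139.3333.
|(A ∪ B) ∩ C| = 97.5827.
|(A ∪ B) △ C| = 139.3333 + 129 − 195.1654 = 73.17.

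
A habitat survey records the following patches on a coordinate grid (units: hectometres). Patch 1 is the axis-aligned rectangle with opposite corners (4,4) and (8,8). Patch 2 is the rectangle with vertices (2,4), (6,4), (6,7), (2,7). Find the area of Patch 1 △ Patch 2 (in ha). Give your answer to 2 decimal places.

|Patch 1∩Patch 2|: x∈[4,6], y∈[4,7] → 2·3 = 6.
|Patch 1 △ Patch 2| = |Patch 1| + |Patch 2| − 2·|Patch 1∩Patch 2| = 16 + 12 − 12 = 16.00.

16.00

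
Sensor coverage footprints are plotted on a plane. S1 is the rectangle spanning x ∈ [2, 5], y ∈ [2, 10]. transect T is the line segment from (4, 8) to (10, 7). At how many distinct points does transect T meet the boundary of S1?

The segment meets the boundary at (5,7.833).

1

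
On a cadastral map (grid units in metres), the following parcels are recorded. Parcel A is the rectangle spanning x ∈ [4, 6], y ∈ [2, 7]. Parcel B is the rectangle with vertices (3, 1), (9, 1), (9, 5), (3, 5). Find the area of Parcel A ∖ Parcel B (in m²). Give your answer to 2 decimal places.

|Parcel A∩Parcel B|: x∈[4,6], y∈[2,5] → 2·3 = 6.
|Parcel A| = 10.
|Parcel A ∖ Parcel B| = |Parcel A| − |Parcel A∩Parcel B| = 10 − 6 = 4.00.

4.00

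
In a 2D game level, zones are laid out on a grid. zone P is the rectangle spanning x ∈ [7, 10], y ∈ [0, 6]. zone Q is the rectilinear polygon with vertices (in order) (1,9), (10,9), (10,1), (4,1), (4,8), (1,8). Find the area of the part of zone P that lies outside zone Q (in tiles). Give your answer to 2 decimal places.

3.00

|zone P| = 18, |zone P∩zone Q| = 15.
|zone P ∖ zone Q| = |zone P| − |zone P∩zone Q| = 18 − 15 = 3.00.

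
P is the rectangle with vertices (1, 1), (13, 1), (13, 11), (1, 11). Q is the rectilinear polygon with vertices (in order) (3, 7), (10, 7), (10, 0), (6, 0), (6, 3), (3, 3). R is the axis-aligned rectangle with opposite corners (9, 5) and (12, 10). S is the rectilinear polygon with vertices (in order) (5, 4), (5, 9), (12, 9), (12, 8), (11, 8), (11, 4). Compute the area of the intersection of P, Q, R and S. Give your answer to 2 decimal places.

The intersection is the polygon with vertices (10,5), (9,5), (9,7), (10,7).
By the shoelace formula its area is 2.00.

2.00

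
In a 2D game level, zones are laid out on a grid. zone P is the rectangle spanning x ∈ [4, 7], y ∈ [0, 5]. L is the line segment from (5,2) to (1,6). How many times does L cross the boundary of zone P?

The segment meets the boundary at (4,3).

1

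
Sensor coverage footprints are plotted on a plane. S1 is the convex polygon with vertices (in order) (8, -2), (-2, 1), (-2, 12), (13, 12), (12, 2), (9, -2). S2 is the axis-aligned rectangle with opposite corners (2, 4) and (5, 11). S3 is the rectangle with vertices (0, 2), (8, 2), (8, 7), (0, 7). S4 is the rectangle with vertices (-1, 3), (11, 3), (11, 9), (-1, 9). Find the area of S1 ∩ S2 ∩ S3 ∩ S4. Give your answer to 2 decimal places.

9.00

The intersection is the polygon with vertices (5,7), (5,4), (2,4), (2,7).
By the shoelace formula its area is 9.00.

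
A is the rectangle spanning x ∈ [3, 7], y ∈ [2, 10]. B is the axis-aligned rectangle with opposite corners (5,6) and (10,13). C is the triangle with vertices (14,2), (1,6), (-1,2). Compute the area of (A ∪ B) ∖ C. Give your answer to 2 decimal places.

|A ∪ B| = 59.
|(A ∪ B) ∩ C| = 11.0769.
|(A ∪ B) ∖ C| = 59 − 11.0769 = 47.92.

47.92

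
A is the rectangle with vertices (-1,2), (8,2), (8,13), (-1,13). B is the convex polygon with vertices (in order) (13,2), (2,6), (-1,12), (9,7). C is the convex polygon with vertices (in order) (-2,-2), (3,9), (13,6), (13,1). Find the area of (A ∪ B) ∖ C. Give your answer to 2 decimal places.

56.61

|A ∪ B| = 109.7045.
|(A ∪ B) ∩ C| = 53.0909.
|(A ∪ B) ∖ C| = 109.7045 − 53.0909 = 56.61.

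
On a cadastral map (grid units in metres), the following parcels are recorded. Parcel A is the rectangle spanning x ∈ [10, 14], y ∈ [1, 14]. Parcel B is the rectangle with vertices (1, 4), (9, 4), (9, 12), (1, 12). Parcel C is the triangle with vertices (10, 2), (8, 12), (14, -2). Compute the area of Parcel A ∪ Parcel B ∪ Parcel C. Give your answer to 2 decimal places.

By inclusion–exclusion:
Individual areas: |Parcel A| = 52, |Parcel B| = 64, |Parcel C| = 16.
|Parcel A∩Parcel B| = 0 (no overlap).
|Parcel A∩Parcel C| = 8.0952.
|Parcel B∩Parcel C| = 1.3333.
|Parcel A∩Parcel B∩Parcel C| = 0.
|Parcel A ∪ Parcel B ∪ Parcel C| = 132 − 9.4286 + 0 = 122.57.

122.57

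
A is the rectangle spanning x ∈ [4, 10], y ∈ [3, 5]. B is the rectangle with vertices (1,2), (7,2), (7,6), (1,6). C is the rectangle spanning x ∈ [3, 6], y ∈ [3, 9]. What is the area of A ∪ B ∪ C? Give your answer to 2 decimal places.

By inclusion–exclusion:
Individual areas: |A| = 12, |B| = 24, |C| = 18.
|A∩B|: x∈[4,7], y∈[3,5] → 3·2 = 6.
|A∩C|: x∈[4,6], y∈[3,5] → 2·2 = 4.
|B∩C|: x∈[3,6], y∈[3,6] → 3·3 = 9.
|A∩B∩C| = 4.
|A ∪ B ∪ C| = 54 − 19 + 4 = 39.00.

39.00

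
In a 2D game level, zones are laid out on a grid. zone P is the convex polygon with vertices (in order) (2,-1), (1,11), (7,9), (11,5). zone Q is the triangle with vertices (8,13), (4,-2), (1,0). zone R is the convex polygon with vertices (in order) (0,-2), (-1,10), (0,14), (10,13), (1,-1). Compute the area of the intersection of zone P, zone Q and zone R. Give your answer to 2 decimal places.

The intersection is the polygon with vertices (6.022,9.326), (6.939,9.02), (6.582,7.684), (1.885,0.377), (1.794,1.474).
By the shoelace formula its area is 9.25.

9.25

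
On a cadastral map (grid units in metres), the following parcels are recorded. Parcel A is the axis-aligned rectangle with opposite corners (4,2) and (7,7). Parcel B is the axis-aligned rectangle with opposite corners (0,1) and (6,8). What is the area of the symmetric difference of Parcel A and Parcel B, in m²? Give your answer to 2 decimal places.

37.00

|Parcel A∩Parcel B|: x∈[4,6], y∈[2,7] → 2·5 = 10.
|Parcel A △ Parcel B| = |Parcel A| + |Parcel B| − 2·|Parcel A∩Parcel B| = 15 + 42 − 20 = 37.00.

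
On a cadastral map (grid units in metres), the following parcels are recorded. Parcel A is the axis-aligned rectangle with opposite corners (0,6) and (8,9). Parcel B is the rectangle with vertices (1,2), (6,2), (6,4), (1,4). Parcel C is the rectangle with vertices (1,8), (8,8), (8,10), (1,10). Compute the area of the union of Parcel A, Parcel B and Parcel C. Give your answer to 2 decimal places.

41.00

By inclusion–exclusion:
Individual areas: |Parcel A| = 24, |Parcel B| = 10, |Parcel C| = 14.
|Parcel A∩Parcel B| = 0 (no overlap).
|Parcel A∩Parcel C|: x∈[1,8], y∈[8,9] → 7·1 = 7.
|Parcel B∩Parcel C| = 0 (no overlap).
|Parcel A∩Parcel B∩Parcel C| = 0.
|Parcel A ∪ Parcel B ∪ Parcel C| = 48 − 7 + 0 = 41.00.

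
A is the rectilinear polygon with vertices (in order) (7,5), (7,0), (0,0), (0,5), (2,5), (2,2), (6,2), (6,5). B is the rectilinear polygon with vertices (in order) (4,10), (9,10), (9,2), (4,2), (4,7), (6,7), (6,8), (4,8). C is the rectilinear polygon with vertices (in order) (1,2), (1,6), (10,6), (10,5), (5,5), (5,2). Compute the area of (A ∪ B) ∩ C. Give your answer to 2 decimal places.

11.00

|A ∪ B| = 58.
|(A ∪ B) ∩ C| = 11.00.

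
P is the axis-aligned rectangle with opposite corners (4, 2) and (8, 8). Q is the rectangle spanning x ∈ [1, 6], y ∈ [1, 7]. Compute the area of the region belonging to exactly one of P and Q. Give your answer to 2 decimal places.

|P∩Q|: x∈[4,6], y∈[2,7] → 2·5 = 10.
|P △ Q| = |P| + |Q| − 2·|P∩Q| = 24 + 30 − 20 = 34.00.

34.00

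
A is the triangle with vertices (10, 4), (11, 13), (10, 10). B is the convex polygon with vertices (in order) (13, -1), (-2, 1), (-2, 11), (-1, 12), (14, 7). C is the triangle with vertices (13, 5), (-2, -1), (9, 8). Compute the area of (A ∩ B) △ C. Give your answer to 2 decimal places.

|A ∩ B| = 1.006.
|(A ∩ B) ∩ C| = 0.5417.
|(A ∩ B) △ C| = 1.006 + 34.5 − 1.0833 = 34.42.

34.42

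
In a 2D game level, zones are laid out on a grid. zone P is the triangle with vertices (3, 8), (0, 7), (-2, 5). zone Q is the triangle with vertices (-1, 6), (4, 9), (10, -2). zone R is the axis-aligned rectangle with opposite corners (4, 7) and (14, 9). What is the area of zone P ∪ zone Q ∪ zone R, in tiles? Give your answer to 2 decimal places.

By inclusion–exclusion:
Individual areas: |zone P| = 2, |zone Q| = 36.5, |zone R| = 20.
|zone P∩zone Q| = 1.2397.
|zone P∩zone R| = 0.
|zone Q∩zone R| = 1.0909.
|zone P∩zone Q∩zone R| = 0.
|zone P ∪ zone Q ∪ zone R| = 58.5 − 2.3306 + 0 = 56.17.

56.17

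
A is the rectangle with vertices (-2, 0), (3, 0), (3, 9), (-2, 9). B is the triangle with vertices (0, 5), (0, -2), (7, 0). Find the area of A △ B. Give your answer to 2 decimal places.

|A| = 45, |B| = 24.5, |A∩B| = 11.7857.
|A △ B| = |A| + |B| − 2·|A∩B| = 45 + 24.5 − 23.5714 = 45.93.

45.93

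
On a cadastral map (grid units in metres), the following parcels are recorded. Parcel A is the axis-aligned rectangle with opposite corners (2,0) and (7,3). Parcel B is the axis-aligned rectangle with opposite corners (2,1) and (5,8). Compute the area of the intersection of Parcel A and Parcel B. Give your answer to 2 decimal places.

6.00

|Parcel A∩Parcel B|: x∈[2,5], y∈[1,3] → 3·2 = 6.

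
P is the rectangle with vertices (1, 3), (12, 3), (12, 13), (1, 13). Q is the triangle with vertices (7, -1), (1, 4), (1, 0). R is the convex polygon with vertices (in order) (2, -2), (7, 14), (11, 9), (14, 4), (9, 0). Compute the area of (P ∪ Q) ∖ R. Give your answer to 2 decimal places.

|P ∪ Q| = 121.4.
|(P ∪ Q) ∩ R| = 62.919.
|(P ∪ Q) ∖ R| = 121.4 − 62.919 = 58.48.

58.48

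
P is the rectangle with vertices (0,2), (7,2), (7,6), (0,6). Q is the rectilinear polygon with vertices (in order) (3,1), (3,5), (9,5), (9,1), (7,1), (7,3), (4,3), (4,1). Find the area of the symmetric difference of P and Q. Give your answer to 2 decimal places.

|P| = 28, |Q| = 18, |P∩Q| = 9.
|P △ Q| = |P| + |Q| − 2·|P∩Q| = 28 + 18 − 18 = 28.00.

28.00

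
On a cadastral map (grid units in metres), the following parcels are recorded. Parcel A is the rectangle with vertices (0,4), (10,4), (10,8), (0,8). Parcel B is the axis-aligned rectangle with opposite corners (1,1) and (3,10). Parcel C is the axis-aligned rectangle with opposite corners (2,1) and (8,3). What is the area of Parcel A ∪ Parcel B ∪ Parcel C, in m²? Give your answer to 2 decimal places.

By inclusion–exclusion:
Individual areas: |Parcel A| = 40, |Parcel B| = 18, |Parcel C| = 12.
|Parcel A∩Parcel B|: x∈[1,3], y∈[4,8] → 2·4 = 8.
|Parcel A∩Parcel C| = 0 (no overlap).
|Parcel B∩Parcel C|: x∈[2,3], y∈[1,3] → 1·2 = 2.
|Parcel A∩Parcel B∩Parcel C| = 0.
|Parcel A ∪ Parcel B ∪ Parcel C| = 70 − 10 + 0 = 60.00.

60.00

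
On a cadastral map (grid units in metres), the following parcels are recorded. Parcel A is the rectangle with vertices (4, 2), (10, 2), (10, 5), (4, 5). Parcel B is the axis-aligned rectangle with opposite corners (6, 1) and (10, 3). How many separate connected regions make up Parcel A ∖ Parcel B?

1

Parcel A ∖ Parcel B is a single connected region.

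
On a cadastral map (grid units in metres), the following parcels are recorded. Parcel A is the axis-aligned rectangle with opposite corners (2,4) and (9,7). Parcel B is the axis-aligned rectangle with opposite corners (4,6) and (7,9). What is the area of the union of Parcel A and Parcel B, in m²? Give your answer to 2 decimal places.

By inclusion–exclusion:
Individual areas: |Parcel A| = 21, |Parcel B| = 9.
|Parcel A∩Parcel B|: x∈[4,7], y∈[6,7] → 3·1 = 3.
|Parcel A ∪ Parcel B| = 30 − 3 = 27.00.

27.00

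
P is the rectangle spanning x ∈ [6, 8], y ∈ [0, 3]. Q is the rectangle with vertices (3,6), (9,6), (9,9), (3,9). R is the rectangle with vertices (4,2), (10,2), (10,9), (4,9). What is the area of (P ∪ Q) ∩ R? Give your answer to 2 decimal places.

|P ∪ Q| = 24.
|(P ∪ Q) ∩ R| = 17.00.

17.00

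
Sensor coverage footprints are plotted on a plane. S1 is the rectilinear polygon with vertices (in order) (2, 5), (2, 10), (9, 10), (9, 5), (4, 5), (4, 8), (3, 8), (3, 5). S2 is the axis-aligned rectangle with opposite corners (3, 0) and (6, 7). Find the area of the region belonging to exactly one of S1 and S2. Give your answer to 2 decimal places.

|S1| = 32, |S2| = 21, |S1∩S2| = 4.
|S1 △ S2| = |S1| + |S2| − 2·|S1∩S2| = 32 + 21 − 8 = 45.00.

45.00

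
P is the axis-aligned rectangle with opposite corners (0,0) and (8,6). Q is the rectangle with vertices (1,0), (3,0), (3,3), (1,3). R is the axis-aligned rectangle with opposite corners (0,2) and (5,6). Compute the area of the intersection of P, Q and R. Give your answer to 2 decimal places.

2.00

The intersection is the polygon with vertices (1,3), (3,3), (3,2), (1,2).
By the shoelace formula its area is 2.00.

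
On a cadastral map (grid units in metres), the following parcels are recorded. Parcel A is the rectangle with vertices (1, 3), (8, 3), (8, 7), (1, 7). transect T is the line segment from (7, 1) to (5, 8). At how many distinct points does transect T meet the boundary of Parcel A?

2

The segment meets the boundary at (5.286,7), (6.429,3).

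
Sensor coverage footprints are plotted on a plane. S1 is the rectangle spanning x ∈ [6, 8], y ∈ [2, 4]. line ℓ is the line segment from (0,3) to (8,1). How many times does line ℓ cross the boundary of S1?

0

The segment lies entirely outside S1 and never meets its boundary.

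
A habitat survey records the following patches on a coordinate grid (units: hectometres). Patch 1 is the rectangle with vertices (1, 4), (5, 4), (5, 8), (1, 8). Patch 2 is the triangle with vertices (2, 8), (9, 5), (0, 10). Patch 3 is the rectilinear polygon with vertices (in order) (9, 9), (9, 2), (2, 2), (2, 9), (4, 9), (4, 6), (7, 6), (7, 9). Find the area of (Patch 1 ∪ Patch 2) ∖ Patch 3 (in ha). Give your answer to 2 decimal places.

|Patch 1 ∪ Patch 2| = 18.6159.
|(Patch 1 ∪ Patch 2) ∩ Patch 3| = 10.9889.
|(Patch 1 ∪ Patch 2) ∖ Patch 3| = 18.6159 − 10.9889 = 7.63.

7.63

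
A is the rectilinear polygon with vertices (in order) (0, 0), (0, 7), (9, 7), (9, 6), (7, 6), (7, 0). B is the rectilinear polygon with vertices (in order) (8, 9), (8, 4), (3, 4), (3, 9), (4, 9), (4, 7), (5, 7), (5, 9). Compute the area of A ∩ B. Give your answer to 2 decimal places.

13.00

The intersection is the polygon with vertices (4,7), (5,7), (8,7), (8,6), (7,6), (7,4), (3,4), (3,7).
By the shoelace formula its area is 13.00.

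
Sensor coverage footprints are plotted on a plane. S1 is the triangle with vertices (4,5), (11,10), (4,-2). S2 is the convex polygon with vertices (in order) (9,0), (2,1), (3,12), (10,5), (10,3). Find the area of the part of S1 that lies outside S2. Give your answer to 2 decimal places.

5.85

|S1| = 24.5, |S1∩S2| = 18.6481.
|S1 ∖ S2| = |S1| − |S1∩S2| = 24.5 − 18.6481 = 5.85.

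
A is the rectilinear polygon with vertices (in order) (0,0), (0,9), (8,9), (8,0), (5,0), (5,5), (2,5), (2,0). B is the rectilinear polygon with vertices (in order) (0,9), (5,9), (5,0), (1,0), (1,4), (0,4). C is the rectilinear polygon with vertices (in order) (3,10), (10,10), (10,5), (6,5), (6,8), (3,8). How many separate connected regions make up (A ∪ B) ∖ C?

1

(A ∪ B) ∖ C is a single connected region.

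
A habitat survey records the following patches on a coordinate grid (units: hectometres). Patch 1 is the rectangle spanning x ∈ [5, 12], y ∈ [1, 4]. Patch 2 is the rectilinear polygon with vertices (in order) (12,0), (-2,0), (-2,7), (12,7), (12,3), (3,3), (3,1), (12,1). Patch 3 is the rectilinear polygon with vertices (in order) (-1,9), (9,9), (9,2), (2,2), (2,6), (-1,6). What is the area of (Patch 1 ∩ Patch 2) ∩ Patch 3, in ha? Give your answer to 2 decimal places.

4.00

The region (Patch 1 ∩ Patch 2) ∩ Patch 3 is the polygon with vertices (5,3), (5,4), (9,4), (9,3).
By the shoelace formula its area is 4.00.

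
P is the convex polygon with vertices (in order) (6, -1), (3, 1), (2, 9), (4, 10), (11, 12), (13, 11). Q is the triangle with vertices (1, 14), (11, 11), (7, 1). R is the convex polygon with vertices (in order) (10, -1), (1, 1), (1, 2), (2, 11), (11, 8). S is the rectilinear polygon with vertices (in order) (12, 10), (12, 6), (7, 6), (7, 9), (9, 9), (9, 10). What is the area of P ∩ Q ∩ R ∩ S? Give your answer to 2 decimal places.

The intersection is the polygon with vertices (9.941,8.353), (9,6), (7,6), (7,9), (8,9).
By the shoelace formula its area is 7.09.

7.09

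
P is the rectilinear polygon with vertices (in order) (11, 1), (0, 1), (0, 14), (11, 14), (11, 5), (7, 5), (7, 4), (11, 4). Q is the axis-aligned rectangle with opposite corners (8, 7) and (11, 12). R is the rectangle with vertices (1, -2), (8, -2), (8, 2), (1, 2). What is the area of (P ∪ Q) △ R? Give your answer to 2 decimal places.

153.00

|P ∪ Q| = 139.
|(P ∪ Q) ∩ R| = 7.
|(P ∪ Q) △ R| = 139 + 28 − 14 = 153.00.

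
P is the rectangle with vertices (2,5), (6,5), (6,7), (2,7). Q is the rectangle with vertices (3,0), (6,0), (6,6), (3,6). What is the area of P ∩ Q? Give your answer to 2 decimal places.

|P∩Q|: x∈[3,6], y∈[5,6] → 3·1 = 3.

3.00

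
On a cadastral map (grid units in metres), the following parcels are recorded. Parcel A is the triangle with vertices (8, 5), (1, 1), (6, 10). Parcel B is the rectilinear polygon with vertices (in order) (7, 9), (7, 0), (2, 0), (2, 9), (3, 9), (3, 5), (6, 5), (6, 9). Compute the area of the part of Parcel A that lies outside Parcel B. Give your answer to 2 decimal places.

9.29

|Parcel A| = 21.5, |Parcel A∩Parcel B| = 12.2056.
|Parcel A ∖ Parcel B| = |Parcel A| − |Parcel A∩Parcel B| = 21.5 − 12.2056 = 9.29.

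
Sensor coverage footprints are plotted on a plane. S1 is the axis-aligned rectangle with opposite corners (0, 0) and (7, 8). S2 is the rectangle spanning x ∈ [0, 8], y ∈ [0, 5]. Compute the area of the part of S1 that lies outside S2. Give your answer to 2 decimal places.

21.00

|S1∩S2|: x∈[0,7], y∈[0,5] → 7·5 = 35.
|S1| = 56.
|S1 ∖ S2| = |S1| − |S1∩S2| = 56 − 35 = 21.00.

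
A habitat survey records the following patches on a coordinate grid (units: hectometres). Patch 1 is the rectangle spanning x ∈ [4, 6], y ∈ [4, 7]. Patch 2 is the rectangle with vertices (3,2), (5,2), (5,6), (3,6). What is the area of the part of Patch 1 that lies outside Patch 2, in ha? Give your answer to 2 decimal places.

|Patch 1∩Patch 2|: x∈[4,5], y∈[4,6] → 1·2 = 2.
|Patch 1| = 6.
|Patch 1 ∖ Patch 2| = |Patch 1| − |Patch 1∩Patch 2| = 6 − 2 = 4.00.

4.00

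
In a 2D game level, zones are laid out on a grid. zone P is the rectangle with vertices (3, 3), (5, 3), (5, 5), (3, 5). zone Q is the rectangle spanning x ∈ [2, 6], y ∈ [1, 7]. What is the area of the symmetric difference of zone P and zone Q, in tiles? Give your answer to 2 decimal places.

|zone P∩zone Q|: x∈[3,5], y∈[3,5] → 2·2 = 4.
|zone P △ zone Q| = |zone P| + |zone Q| − 2·|zone P∩zone Q| = 4 + 24 − 8 = 20.00.

20.00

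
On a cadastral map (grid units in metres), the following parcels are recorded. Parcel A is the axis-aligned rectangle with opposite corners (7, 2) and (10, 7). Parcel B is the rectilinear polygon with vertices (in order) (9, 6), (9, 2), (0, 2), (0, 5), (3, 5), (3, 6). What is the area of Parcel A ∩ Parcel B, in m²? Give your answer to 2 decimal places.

8.00

The intersection is the polygon with vertices (7,6), (9,6), (9,2), (7,2).
By the shoelace formula its area is 8.00.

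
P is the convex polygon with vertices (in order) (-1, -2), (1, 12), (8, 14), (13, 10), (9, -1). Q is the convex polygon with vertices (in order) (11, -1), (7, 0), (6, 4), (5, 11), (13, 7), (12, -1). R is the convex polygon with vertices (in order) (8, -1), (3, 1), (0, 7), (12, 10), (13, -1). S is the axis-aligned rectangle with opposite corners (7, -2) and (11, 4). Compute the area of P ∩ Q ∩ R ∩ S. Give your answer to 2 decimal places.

The intersection is the polygon with vertices (9.167,-0.542), (7,0), (7,4), (10.818,4).
By the shoelace formula its area is 13.00.

13.00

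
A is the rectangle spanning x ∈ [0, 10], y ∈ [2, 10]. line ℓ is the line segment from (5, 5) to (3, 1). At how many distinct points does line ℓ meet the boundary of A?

1

The segment meets the boundary at (3.5,2).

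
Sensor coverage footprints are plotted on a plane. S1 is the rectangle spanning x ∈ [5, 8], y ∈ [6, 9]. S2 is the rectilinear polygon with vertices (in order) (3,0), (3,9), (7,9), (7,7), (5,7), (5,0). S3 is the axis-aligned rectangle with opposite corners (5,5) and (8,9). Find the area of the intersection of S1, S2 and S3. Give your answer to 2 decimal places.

4.00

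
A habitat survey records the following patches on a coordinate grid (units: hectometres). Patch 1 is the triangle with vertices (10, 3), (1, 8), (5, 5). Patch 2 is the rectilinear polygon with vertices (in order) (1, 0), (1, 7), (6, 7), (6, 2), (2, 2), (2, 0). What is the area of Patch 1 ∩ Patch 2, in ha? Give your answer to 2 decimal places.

The intersection is the polygon with vertices (6,5.222), (6,4.6), (5,5), (2.333,7), (2.8,7).
By the shoelace formula its area is 2.02.

2.02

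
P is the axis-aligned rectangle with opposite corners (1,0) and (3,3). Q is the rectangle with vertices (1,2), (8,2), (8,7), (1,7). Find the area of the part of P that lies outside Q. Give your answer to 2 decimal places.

|P∩Q|: x∈[1,3], y∈[2,3] → 2·1 = 2.
|P| = 6.
|P ∖ Q| = |P| − |P∩Q| = 6 − 2 = 4.00.

4.00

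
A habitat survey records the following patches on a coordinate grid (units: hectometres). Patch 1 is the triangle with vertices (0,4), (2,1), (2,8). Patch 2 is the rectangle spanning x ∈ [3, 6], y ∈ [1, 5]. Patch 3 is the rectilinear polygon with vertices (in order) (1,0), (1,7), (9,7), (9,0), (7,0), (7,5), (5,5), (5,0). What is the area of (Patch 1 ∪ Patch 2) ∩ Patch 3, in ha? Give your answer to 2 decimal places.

13.00

|Patch 1 ∪ Patch 2| = 19.
|(Patch 1 ∪ Patch 2) ∩ Patch 3| = 13.00.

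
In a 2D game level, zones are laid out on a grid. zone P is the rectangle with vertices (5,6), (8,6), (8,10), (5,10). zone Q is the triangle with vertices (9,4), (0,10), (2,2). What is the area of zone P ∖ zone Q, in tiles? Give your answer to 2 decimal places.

11.67

|zone P| = 12, |zone P∩zone Q| = 0.3333.
|zone P ∖ zone Q| = |zone P| − |zone P∩zone Q| = 12 − 0.3333 = 11.67.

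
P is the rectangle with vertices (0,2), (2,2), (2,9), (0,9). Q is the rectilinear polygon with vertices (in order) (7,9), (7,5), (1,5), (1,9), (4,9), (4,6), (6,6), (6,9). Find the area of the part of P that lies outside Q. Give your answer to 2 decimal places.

|P| = 14, |P∩Q| = 4.
|P ∖ Q| = |P| − |P∩Q| = 14 − 4 = 10.00.

10.00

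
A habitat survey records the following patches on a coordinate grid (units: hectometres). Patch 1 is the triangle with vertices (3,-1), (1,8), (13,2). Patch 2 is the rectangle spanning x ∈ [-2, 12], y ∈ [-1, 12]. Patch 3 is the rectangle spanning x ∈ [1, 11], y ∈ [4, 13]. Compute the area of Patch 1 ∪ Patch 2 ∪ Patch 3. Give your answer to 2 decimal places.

192.40

By inclusion–exclusion:
Individual areas: |Patch 1| = 48, |Patch 2| = 182, |Patch 3| = 90.
|Patch 1∩Patch 2| = 47.6.
|Patch 1∩Patch 3| = 14.2222.
|Patch 2∩Patch 3|: x∈[1,11], y∈[4,12] → 10·8 = 80.
|Patch 1∩Patch 2∩Patch 3| = 14.2222.
|Patch 1 ∪ Patch 2 ∪ Patch 3| = 320 − 141.8222 + 14.2222 = 192.40.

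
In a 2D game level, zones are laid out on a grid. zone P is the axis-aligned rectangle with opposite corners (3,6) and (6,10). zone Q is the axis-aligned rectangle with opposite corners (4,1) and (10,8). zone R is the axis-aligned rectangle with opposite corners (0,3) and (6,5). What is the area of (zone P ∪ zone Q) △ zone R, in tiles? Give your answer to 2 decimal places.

|zone P ∪ zone Q| = 50.
|(zone P ∪ zone Q) ∩ zone R| = 4.
|(zone P ∪ zone Q) △ zone R| = 50 + 12 − 8 = 54.00.

54.00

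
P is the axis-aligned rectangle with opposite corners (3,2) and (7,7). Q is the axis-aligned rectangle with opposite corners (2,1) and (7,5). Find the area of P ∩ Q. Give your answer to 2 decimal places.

12.00

|P∩Q|: x∈[3,7], y∈[2,5] → 4·3 = 12.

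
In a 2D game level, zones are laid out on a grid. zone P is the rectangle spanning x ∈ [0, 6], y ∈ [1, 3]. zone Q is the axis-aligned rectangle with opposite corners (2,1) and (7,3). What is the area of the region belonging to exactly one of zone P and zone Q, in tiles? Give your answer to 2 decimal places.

6.00

|zone P∩zone Q|: x∈[2,6], y∈[1,3] → 4·2 = 8.
|zone P △ zone Q| = |zone P| + |zone Q| − 2·|zone P∩zone Q| = 12 + 10 − 16 = 6.00.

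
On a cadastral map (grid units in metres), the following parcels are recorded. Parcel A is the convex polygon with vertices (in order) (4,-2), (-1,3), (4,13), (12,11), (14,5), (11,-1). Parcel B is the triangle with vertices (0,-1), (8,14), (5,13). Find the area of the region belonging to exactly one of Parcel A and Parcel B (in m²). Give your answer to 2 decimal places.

141.15

|Parcel A| = 154, |Parcel B| = 18.5, |Parcel A∩Parcel B| = 15.6749.
|Parcel A △ Parcel B| = |Parcel A| + |Parcel B| − 2·|Parcel A∩Parcel B| = 154 + 18.5 − 31.3498 = 141.15.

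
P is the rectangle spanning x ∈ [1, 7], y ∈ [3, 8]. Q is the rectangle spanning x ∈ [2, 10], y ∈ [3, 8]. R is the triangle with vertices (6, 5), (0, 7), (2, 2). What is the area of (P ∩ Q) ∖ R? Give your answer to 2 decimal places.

17.00

|P ∩ Q| = 25.
|(P ∩ Q) ∩ R| = 8.
|(P ∩ Q) ∖ R| = 25 − 8 = 17.00.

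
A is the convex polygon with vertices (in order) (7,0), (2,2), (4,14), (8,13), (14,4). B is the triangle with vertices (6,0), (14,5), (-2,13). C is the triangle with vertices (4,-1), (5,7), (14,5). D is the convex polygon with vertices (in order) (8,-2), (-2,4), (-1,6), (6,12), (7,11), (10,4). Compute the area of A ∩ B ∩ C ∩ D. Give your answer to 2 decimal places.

The intersection is the polygon with vertices (5,7), (9.105,6.088), (10,4), (9.417,2.25), (6.2,0.32), (5.673,0.531), (4.442,2.533).
By the shoelace formula its area is 25.97.

25.97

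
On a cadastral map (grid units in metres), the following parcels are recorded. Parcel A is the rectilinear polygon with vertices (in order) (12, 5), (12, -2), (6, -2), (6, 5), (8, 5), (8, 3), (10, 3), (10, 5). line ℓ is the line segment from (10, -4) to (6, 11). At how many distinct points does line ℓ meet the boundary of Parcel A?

The segment meets the boundary at (7.6,5), (8,3.5), (8.133,3), (9.467,-2).

4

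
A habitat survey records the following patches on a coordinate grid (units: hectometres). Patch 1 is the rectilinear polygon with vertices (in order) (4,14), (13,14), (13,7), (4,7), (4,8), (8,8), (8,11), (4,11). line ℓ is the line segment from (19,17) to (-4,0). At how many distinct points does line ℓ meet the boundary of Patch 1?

4

The segment meets the boundary at (6.824,8), (5.471,7), (8,8.87), (13,12.565).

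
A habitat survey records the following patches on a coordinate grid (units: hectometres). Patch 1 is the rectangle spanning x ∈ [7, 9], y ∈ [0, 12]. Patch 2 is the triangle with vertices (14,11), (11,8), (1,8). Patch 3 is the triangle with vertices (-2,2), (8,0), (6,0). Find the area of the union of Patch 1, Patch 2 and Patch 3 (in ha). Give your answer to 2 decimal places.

By inclusion–exclusion:
Individual areas: |Patch 1| = 24, |Patch 2| = 15, |Patch 3| = 2.
|Patch 1∩Patch 2| = 3.2308.
|Patch 1∩Patch 3| = 0.1.
|Patch 2∩Patch 3| = 0.
|Patch 1∩Patch 2∩Patch 3| = 0.
|Patch 1 ∪ Patch 2 ∪ Patch 3| = 41 − 3.3308 + 0 = 37.67.

37.67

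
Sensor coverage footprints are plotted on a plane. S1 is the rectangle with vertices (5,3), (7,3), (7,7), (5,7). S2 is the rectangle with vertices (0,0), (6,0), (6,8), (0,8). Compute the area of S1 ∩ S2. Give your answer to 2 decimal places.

|S1∩S2|: x∈[5,6], y∈[3,7] → 1·4 = 4.

4.00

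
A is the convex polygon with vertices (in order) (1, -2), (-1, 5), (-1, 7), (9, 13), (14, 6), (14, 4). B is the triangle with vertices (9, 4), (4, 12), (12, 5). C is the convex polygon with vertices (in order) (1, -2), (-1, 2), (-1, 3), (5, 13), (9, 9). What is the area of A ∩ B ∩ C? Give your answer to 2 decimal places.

4.83

The intersection is the polygon with vertices (8.389,8.16), (7.319,6.689), (4.909,10.546), (5.356,10.814).
By the shoelace formula its area is 4.83.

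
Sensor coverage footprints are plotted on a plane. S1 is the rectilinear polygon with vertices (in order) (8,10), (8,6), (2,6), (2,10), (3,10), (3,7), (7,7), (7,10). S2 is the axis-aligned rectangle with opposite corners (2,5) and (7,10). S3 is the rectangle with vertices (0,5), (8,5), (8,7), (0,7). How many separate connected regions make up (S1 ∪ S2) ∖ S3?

1

(S1 ∪ S2) ∖ S3 is a single connected region.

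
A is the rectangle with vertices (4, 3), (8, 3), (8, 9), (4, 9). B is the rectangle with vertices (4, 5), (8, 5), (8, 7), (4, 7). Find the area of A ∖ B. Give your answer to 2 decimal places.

16.00

|A∩B|: x∈[4,8], y∈[5,7] → 4·2 = 8.
|A| = 24.
|A ∖ B| = |A| − |A∩B| = 24 − 8 = 16.00.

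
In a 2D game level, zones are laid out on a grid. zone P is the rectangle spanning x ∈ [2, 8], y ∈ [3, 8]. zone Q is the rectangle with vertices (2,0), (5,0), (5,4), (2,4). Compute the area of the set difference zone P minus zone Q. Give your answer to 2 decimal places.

|zone P∩zone Q|: x∈[2,5], y∈[3,4] → 3·1 = 3.
|zone P| = 30.
|zone P ∖ zone Q| = |zone P| − |zone P∩zone Q| = 30 − 3 = 27.00.

27.00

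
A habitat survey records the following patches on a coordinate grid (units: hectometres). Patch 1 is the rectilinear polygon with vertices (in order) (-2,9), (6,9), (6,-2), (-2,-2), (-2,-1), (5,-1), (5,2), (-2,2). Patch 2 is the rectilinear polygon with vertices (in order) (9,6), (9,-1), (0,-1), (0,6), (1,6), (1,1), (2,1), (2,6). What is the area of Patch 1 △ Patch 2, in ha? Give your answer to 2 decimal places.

79.00

|Patch 1| = 67, |Patch 2| = 58, |Patch 1∩Patch 2| = 23.
|Patch 1 △ Patch 2| = |Patch 1| + |Patch 2| − 2·|Patch 1∩Patch 2| = 67 + 58 − 46 = 79.00.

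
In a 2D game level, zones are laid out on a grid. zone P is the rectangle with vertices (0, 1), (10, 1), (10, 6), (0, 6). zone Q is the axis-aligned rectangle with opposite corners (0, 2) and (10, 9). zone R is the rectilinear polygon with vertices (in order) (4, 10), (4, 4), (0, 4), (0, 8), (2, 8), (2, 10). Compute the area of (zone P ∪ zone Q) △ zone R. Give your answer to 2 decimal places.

64.00

|zone P ∪ zone Q| = 80.
|(zone P ∪ zone Q) ∩ zone R| = 18.
|(zone P ∪ zone Q) △ zone R| = 80 + 20 − 36 = 64.00.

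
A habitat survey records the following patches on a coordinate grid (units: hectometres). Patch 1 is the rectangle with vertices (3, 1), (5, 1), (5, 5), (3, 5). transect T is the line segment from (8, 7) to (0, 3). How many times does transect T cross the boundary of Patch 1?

2

The segment meets the boundary at (3,4.5), (4,5).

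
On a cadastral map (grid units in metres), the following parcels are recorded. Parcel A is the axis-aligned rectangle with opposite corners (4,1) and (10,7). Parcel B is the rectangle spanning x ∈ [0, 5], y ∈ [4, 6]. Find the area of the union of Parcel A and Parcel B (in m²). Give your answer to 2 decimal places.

44.00

By inclusion–exclusion:
Individual areas: |Parcel A| = 36, |Parcel B| = 10.
|Parcel A∩Parcel B|: x∈[4,5], y∈[4,6] → 1·2 = 2.
|Parcel A ∪ Parcel B| = 46 − 2 = 44.00.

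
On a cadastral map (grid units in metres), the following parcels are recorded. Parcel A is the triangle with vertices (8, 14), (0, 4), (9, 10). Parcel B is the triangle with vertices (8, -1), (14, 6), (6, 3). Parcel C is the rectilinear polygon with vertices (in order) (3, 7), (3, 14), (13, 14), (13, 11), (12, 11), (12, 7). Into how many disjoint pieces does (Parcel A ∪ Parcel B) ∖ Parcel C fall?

2

(Parcel A ∪ Parcel B) ∖ Parcel C splits into 2 disjoint pieces (area 3.375, area 19).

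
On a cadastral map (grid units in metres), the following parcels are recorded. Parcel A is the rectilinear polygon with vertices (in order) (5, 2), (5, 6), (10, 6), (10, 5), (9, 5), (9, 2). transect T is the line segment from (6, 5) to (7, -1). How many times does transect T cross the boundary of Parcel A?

The segment meets the boundary at (6.5,2).

1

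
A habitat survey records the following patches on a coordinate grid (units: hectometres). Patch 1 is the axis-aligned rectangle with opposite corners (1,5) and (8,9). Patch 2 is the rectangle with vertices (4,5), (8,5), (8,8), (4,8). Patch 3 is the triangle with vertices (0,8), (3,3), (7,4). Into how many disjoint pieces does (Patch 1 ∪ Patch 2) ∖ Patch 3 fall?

(Patch 1 ∪ Patch 2) ∖ Patch 3 splits into 2 disjoint pieces (area 22.8393, area 0.5333).

2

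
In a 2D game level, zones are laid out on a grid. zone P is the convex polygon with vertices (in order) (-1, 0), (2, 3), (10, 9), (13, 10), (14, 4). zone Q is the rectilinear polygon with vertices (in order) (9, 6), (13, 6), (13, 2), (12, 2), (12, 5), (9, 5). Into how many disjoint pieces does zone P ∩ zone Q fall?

1

zone P ∩ zone Q is a single connected region.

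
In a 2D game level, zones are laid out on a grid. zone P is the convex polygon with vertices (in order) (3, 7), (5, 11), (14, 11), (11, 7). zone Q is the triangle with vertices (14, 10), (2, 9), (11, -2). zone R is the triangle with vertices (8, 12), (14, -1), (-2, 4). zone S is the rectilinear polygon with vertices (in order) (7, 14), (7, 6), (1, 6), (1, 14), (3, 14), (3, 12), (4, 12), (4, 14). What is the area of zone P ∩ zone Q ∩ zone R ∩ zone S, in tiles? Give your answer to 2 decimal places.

The intersection is the polygon with vertices (3.636,7), (3.241,7.483), (3.833,8.667), (4.512,9.209), (7,9.417), (7,7).
By the shoelace formula its area is 7.61.

7.61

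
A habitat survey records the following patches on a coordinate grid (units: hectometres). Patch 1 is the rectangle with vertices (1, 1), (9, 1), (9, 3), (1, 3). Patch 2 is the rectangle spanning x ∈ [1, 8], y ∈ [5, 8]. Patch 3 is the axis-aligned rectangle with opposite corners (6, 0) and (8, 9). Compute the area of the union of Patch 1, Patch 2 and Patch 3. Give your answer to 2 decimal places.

By inclusion–exclusion:
Individual areas: |Patch 1| = 16, |Patch 2| = 21, |Patch 3| = 18.
|Patch 1∩Patch 2| = 0 (no overlap).
|Patch 1∩Patch 3|: x∈[6,8], y∈[1,3] → 2·2 = 4.
|Patch 2∩Patch 3|: x∈[6,8], y∈[5,8] → 2·3 = 6.
|Patch 1∩Patch 2∩Patch 3| = 0.
|Patch 1 ∪ Patch 2 ∪ Patch 3| = 55 − 10 + 0 = 45.00.

45.00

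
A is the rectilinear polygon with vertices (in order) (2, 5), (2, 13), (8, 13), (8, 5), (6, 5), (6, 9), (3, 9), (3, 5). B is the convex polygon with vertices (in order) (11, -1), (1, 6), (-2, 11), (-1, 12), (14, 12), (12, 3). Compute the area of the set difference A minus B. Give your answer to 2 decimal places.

6.06

|A| = 36, |A∩B| = 29.9357.
|A ∖ B| = |A| − |A∩B| = 36 − 29.9357 = 6.06.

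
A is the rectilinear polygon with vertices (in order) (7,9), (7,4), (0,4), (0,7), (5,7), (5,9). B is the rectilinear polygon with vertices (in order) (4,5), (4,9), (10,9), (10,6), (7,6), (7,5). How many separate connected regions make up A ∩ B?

A ∩ B is a single connected region.

1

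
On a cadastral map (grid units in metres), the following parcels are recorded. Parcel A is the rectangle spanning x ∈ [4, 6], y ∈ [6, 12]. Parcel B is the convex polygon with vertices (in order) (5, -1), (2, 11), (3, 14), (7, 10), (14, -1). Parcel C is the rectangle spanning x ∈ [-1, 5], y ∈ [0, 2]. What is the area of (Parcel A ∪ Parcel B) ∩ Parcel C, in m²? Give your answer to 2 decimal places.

1.00

The region (Parcel A ∪ Parcel B) ∩ Parcel C is the polygon with vertices (4.25,2), (5,2), (5,0), (4.75,0).
By the shoelace formula its area is 1.00.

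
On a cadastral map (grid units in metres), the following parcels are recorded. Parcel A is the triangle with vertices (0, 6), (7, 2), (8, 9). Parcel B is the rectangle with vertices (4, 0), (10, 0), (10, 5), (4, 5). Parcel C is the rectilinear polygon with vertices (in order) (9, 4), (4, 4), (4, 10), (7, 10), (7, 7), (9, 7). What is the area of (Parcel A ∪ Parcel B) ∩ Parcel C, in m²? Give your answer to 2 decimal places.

The region (Parcel A ∪ Parcel B) ∩ Parcel C is the polygon with vertices (7,8.625), (7,7), (7.714,7), (7.429,5), (9,5), (9,4), (4,4), (4,7.5).
By the shoelace formula its area is 15.33.

15.33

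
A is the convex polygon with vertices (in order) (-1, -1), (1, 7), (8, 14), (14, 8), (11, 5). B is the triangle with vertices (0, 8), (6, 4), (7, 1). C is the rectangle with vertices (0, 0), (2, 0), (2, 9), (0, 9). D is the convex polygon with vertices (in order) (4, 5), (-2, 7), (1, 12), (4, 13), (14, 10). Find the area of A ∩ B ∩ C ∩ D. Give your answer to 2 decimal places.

The intersection is the polygon with vertices (2,6), (1,7), (1.2,7.2), (2,6.667).
By the shoelace formula its area is 0.47.

0.47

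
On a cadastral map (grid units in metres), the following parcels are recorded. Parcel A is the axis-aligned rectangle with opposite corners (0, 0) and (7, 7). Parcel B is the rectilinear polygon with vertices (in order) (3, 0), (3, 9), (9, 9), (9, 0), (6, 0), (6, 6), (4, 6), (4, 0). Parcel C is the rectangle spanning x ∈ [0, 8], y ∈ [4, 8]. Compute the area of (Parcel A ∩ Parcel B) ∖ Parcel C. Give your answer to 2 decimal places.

|Parcel A ∩ Parcel B| = 16.
|(Parcel A ∩ Parcel B) ∩ Parcel C| = 8.
|(Parcel A ∩ Parcel B) ∖ Parcel C| = 16 − 8 = 8.00.

8.00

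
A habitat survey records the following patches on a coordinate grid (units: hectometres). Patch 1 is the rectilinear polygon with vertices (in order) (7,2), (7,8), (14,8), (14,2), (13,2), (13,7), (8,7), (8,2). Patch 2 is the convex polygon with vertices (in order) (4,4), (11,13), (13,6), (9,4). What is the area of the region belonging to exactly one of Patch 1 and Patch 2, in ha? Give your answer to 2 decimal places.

|Patch 1| = 17, |Patch 2| = 38.5, |Patch 1∩Patch 2| = 8.5635.
|Patch 1 △ Patch 2| = |Patch 1| + |Patch 2| − 2·|Patch 1∩Patch 2| = 17 + 38.5 − 17.127 = 38.37.

38.37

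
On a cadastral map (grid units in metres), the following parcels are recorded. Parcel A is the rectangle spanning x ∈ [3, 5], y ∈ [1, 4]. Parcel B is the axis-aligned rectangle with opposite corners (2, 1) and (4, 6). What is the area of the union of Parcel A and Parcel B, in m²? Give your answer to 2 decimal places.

By inclusion–exclusion:
Individual areas: |Parcel A| = 6, |Parcel B| = 10.
|Parcel A∩Parcel B|: x∈[3,4], y∈[1,4] → 1·3 = 3.
|Parcel A ∪ Parcel B| = 16 − 3 = 13.00.

13.00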